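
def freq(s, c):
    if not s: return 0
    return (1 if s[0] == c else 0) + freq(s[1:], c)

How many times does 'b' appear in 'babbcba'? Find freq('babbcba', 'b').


s[0]='b' == 'b' -> 1
s[0]='a' != 'b' -> 0
s[0]='b' == 'b' -> 1
s[0]='b' == 'b' -> 1
s[0]='c' != 'b' -> 0
s[0]='b' == 'b' -> 1
s[0]='a' != 'b' -> 0
Sum: 1 + 0 + 1 + 1 + 0 + 1 + 0 = 4

4


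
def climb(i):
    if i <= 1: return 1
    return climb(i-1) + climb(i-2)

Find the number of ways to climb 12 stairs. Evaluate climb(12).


Building up from base cases:
climb(0) = 1
climb(1) = 1
climb(2) = climb(1) + climb(0) = 1 + 1 = 2
climb(3) = climb(2) + climb(1) = 2 + 1 = 3
climb(4) = climb(3) + climb(2) = 3 + 2 = 5
climb(5) = climb(4) + climb(3) = 5 + 3 = 8
climb(6) = climb(5) + climb(4) = 8 + 5 = 13
climb(7) = climb(6) + climb(5) = 13 + 8 = 21
climb(8) = climb(7) + climb(6) = 21 + 13 = 34
climb(9) = climb(8) + climb(7) = 34 + 21 = 55
climb(10) = climb(9) + climb(8) = 55 + 34 = 89
climb(11) = climb(10) + climb(9) = 89 + 55 = 144
climb(12) = climb(11) + climb(10) = 144 + 89 = 233

233


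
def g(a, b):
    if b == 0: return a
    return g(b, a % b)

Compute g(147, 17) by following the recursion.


g(147, 17) = g(17, 11)
g(17, 11) = g(11, 6)
g(11, 6) = g(6, 5)
g(6, 5) = g(5, 1)
g(5, 1) = g(1, 0)
g(1, 0) = 1  (base case)

1


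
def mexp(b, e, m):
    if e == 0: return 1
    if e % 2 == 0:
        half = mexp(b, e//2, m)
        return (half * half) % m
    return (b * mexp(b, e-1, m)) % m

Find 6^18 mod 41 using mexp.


mexp(6, 18, 41): e is even, compute mexp(6, 9, 41)
  mexp(6, 9, 41): e is odd, compute mexp(6, 8, 41)
    mexp(6, 8, 41): e is even, compute mexp(6, 4, 41)
      mexp(6, 4, 41): e is even, compute mexp(6, 2, 41)
        mexp(6, 2, 41): e is even, compute mexp(6, 1, 41)
          mexp(6, 1, 41): e is odd, compute mexp(6, 0, 41)
          mexp(6, 0, 41) = 1
          (6 * 1) % 41 = 6
        half=6, (6*6) % 41 = 36
      half=36, (36*36) % 41 = 25
    half=25, (25*25) % 41 = 10
  (6 * 10) % 41 = 19
half=19, (19*19) % 41 = 33

33


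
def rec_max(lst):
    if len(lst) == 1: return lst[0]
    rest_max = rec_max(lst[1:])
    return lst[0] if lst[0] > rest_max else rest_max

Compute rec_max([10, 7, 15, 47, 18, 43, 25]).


rec_max([10, 7, 15, 47, 18, 43, 25]): compare 10 with rec_max([7, 15, 47, 18, 43, 25])
rec_max([7, 15, 47, 18, 43, 25]): compare 7 with rec_max([15, 47, 18, 43, 25])
rec_max([15, 47, 18, 43, 25]): compare 15 with rec_max([47, 18, 43, 25])
rec_max([47, 18, 43, 25]): compare 47 with rec_max([18, 43, 25])
rec_max([18, 43, 25]): compare 18 with rec_max([43, 25])
rec_max([43, 25]): compare 43 with rec_max([25])
rec_max([25]) = 25  (base case)
Compare 43 with 25 -> 43
Compare 18 with 43 -> 43
Compare 47 with 43 -> 47
Compare 15 with 47 -> 47
Compare 7 with 47 -> 47
Compare 10 with 47 -> 47

47


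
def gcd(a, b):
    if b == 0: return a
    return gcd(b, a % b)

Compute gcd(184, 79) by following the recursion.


gcd(184, 79) = gcd(79, 26)
gcd(79, 26) = gcd(26, 1)
gcd(26, 1) = gcd(1, 0)
gcd(1, 0) = 1  (base case)

1


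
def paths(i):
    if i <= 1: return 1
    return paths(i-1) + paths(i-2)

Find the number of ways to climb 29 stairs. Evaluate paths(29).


Building up from base cases:
paths(0) = 1
paths(1) = 1
paths(2) = paths(1) + paths(0) = 1 + 1 = 2
paths(3) = paths(2) + paths(1) = 2 + 1 = 3
paths(4) = paths(3) + paths(2) = 3 + 2 = 5
paths(5) = paths(4) + paths(3) = 5 + 3 = 8
paths(6) = paths(5) + paths(4) = 8 + 5 = 13
paths(7) = paths(6) + paths(5) = 13 + 8 = 21
paths(8) = paths(7) + paths(6) = 21 + 13 = 34
paths(9) = paths(8) + paths(7) = 34 + 21 = 55
paths(10) = paths(9) + paths(8) = 55 + 34 = 89
paths(11) = paths(10) + paths(9) = 89 + 55 = 144
paths(12) = paths(11) + paths(10) = 144 + 89 = 233
paths(13) = paths(12) + paths(11) = 233 + 144 = 377
paths(14) = paths(13) + paths(12) = 377 + 233 = 610
paths(15) = paths(14) + paths(13) = 610 + 377 = 987
paths(16) = paths(15) + paths(14) = 987 + 610 = 1597
paths(17) = paths(16) + paths(15) = 1597 + 987 = 2584
paths(18) = paths(17) + paths(16) = 2584 + 1597 = 4181
paths(19) = paths(18) + paths(17) = 4181 + 2584 = 6765
paths(20) = paths(19) + paths(18) = 6765 + 4181 = 10946
paths(21) = paths(20) + paths(19) = 10946 + 6765 = 17711
paths(22) = paths(21) + paths(20) = 17711 + 10946 = 28657
paths(23) = paths(22) + paths(21) = 28657 + 17711 = 46368
paths(24) = paths(23) + paths(22) = 46368 + 28657 = 75025
paths(25) = paths(24) + paths(23) = 75025 + 46368 = 121393
paths(26) = paths(25) + paths(24) = 121393 + 75025 = 196418
paths(27) = paths(26) + paths(25) = 196418 + 121393 = 317811
paths(28) = paths(27) + paths(26) = 317811 + 196418 = 514229
paths(29) = paths(28) + paths(27) = 514229 + 317811 = 832040

832040


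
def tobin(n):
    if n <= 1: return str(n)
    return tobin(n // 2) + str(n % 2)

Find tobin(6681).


tobin(6681) = tobin(3340) + '1'
tobin(3340) = tobin(1670) + '0'
tobin(1670) = tobin(835) + '0'
tobin(835) = tobin(417) + '1'
tobin(417) = tobin(208) + '1'
tobin(208) = tobin(104) + '0'
tobin(104) = tobin(52) + '0'
tobin(52) = tobin(26) + '0'
tobin(26) = tobin(13) + '0'
tobin(13) = tobin(6) + '1'
tobin(6) = tobin(3) + '0'
tobin(3) = tobin(1) + '1'
tobin(1) = '1'  (base case)
Concatenating: '1' + '1' + '0' + '1' + '0' + '0' + '0' + '0' + '1' + '1' + '0' + '0' + '1' = '1101000011001'

1101000011001


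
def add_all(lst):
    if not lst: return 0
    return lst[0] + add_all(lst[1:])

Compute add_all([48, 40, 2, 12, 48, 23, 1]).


add_all([48, 40, 2, 12, 48, 23, 1]) = 48 + add_all([40, 2, 12, 48, 23, 1])
add_all([40, 2, 12, 48, 23, 1]) = 40 + add_all([2, 12, 48, 23, 1])
add_all([2, 12, 48, 23, 1]) = 2 + add_all([12, 48, 23, 1])
add_all([12, 48, 23, 1]) = 12 + add_all([48, 23, 1])
add_all([48, 23, 1]) = 48 + add_all([23, 1])
add_all([23, 1]) = 23 + add_all([1])
add_all([1]) = 1 + add_all([])
add_all([]) = 0  (base case)
Total: 48 + 40 + 2 + 12 + 48 + 23 + 1 + 0 = 174

174


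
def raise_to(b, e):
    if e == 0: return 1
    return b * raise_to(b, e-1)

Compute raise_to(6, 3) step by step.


raise_to(6, 3)
= 6 * raise_to(6, 2)
= 6 * 6 * raise_to(6, 1)
= 6 * 6 * 6 * raise_to(6, 0)
= 6 * 6 * 6 * 1
= 216

216


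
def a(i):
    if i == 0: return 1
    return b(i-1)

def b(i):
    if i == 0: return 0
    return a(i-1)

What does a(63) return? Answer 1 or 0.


a(63) = b(62)
b(62) = a(61)
a(61) = b(60)
b(60) = a(59)
a(59) = b(58)
b(58) = a(57)
a(57) = b(56)
b(56) = a(55)
a(55) = b(54)
b(54) = a(53)
a(53) = b(52)
b(52) = a(51)
a(51) = b(50)
b(50) = a(49)
a(49) = b(48)
b(48) = a(47)
a(47) = b(46)
b(46) = a(45)
a(45) = b(44)
b(44) = a(43)
a(43) = b(42)
b(42) = a(41)
a(41) = b(40)
b(40) = a(39)
a(39) = b(38)
b(38) = a(37)
a(37) = b(36)
b(36) = a(35)
a(35) = b(34)
b(34) = a(33)
a(33) = b(32)
b(32) = a(31)
a(31) = b(30)
b(30) = a(29)
a(29) = b(28)
b(28) = a(27)
a(27) = b(26)
b(26) = a(25)
a(25) = b(24)
b(24) = a(23)
a(23) = b(22)
b(22) = a(21)
a(21) = b(20)
b(20) = a(19)
a(19) = b(18)
b(18) = a(17)
a(17) = b(16)
b(16) = a(15)
a(15) = b(14)
b(14) = a(13)
a(13) = b(12)
b(12) = a(11)
a(11) = b(10)
b(10) = a(9)
a(9) = b(8)
b(8) = a(7)
a(7) = b(6)
b(6) = a(5)
a(5) = b(4)
b(4) = a(3)
a(3) = b(2)
b(2) = a(1)
a(1) = b(0)
b(0) = 0  (base case)
Result: 0

0


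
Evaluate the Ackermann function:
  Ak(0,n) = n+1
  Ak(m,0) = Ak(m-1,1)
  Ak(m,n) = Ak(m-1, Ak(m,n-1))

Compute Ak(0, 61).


Ak(0, 61) = 62
Result: Ak(0, 61) = 62

62


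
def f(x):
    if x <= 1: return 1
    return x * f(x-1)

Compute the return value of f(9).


f(9)
= 9 * f(8)
= 9 * 8 * f(7)
= 9 * 8 * 7 * f(6)
= 9 * 8 * 7 * 6 * f(5)
= 9 * 8 * 7 * 6 * 5 * f(4)
= 9 * 8 * 7 * 6 * 5 * 4 * f(3)
= 9 * 8 * 7 * 6 * 5 * 4 * 3 * f(2)
= 9 * 8 * 7 * 6 * 5 * 4 * 3 * 2 * f(1)
= 9 * 8 * 7 * 6 * 5 * 4 * 3 * 2 * 1
= 362880

362880


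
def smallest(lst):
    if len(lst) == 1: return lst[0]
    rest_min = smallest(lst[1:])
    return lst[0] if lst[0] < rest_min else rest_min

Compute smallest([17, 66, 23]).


smallest([17, 66, 23]): compare 17 with smallest([66, 23])
smallest([66, 23]): compare 66 with smallest([23])
smallest([23]) = 23  (base case)
Compare 66 with 23 -> 23
Compare 17 with 23 -> 17

17


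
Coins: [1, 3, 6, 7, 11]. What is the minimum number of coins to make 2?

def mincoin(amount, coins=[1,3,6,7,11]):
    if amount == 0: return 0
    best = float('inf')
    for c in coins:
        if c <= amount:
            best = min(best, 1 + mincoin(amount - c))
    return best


Building up with DP:
mincoin(0) = 0
mincoin(1) = min(1+mincoin(0)=1+0=1) = 1
mincoin(2) = min(1+mincoin(1)=1+1=2) = 2

2


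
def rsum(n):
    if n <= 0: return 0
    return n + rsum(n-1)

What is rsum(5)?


rsum(5)
= 5 + 4 + 3 + 2 + 1 + rsum(0)
= 5 + 4 + 3 + 2 + 1 + 0
= 15

15


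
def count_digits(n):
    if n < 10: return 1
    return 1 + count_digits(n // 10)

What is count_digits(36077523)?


count_digits(36077523) = 1 + count_digits(3607752)
count_digits(3607752) = 1 + count_digits(360775)
count_digits(360775) = 1 + count_digits(36077)
count_digits(36077) = 1 + count_digits(3607)
count_digits(3607) = 1 + count_digits(360)
count_digits(360) = 1 + count_digits(36)
count_digits(36) = 1 + count_digits(3)
count_digits(3) = 1  (base case: 3 < 10)
Unwinding: 1 + 1 + 1 + 1 + 1 + 1 + 1 + 1 = 8

8


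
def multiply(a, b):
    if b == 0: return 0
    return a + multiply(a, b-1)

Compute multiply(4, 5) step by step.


multiply(4, 5) = 4 + multiply(4, 4)
multiply(4, 4) = 4 + multiply(4, 3)
multiply(4, 3) = 4 + multiply(4, 2)
multiply(4, 2) = 4 + multiply(4, 1)
multiply(4, 1) = 4 + multiply(4, 0)
multiply(4, 0) = 0  (base case)
Total: 4 + 4 + 4 + 4 + 4 + 0 = 20

20


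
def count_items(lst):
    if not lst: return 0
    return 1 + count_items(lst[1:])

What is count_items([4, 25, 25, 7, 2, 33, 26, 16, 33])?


count_items([4, 25, 25, 7, 2, 33, 26, 16, 33]) = 1 + count_items([25, 25, 7, 2, 33, 26, 16, 33])
count_items([25, 25, 7, 2, 33, 26, 16, 33]) = 1 + count_items([25, 7, 2, 33, 26, 16, 33])
count_items([25, 7, 2, 33, 26, 16, 33]) = 1 + count_items([7, 2, 33, 26, 16, 33])
count_items([7, 2, 33, 26, 16, 33]) = 1 + count_items([2, 33, 26, 16, 33])
count_items([2, 33, 26, 16, 33]) = 1 + count_items([33, 26, 16, 33])
count_items([33, 26, 16, 33]) = 1 + count_items([26, 16, 33])
count_items([26, 16, 33]) = 1 + count_items([16, 33])
count_items([16, 33]) = 1 + count_items([33])
count_items([33]) = 1 + count_items([])
count_items([]) = 0  (base case)
Unwinding: 1 + 1 + 1 + 1 + 1 + 1 + 1 + 1 + 1 + 0 = 9

9


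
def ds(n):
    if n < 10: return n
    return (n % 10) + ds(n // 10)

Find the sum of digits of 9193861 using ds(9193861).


ds(9193861) = 1 + ds(919386)
ds(919386) = 6 + ds(91938)
ds(91938) = 8 + ds(9193)
ds(9193) = 3 + ds(919)
ds(919) = 9 + ds(91)
ds(91) = 1 + ds(9)
ds(9) = 9  (base case)
Total: 1 + 6 + 8 + 3 + 9 + 1 + 9 = 37

37


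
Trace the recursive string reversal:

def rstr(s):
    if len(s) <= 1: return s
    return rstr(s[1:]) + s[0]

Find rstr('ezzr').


rstr('ezzr') = rstr('zzr') + 'e'
rstr('zzr') = rstr('zr') + 'z'
rstr('zr') = rstr('r') + 'z'
rstr('r') = 'r'  (base case)
Concatenating: 'r' + 'z' + 'z' + 'e' = 'rzze'

rzze


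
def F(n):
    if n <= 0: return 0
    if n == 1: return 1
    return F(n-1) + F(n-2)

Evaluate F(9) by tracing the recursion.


Computing F(9) bottom-up:
F(0) = 0
F(1) = 1
F(2) = F(1) + F(0) = 1 + 0 = 1
F(3) = F(2) + F(1) = 1 + 1 = 2
F(4) = F(3) + F(2) = 2 + 1 = 3
F(5) = F(4) + F(3) = 3 + 2 = 5
F(6) = F(5) + F(4) = 5 + 3 = 8
F(7) = F(6) + F(5) = 8 + 5 = 13
F(8) = F(7) + F(6) = 13 + 8 = 21
F(9) = F(8) + F(7) = 21 + 13 = 34

34


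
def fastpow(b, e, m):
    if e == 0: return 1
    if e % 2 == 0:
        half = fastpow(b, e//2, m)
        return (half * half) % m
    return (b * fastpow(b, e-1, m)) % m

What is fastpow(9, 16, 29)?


fastpow(9, 16, 29): e is even, compute fastpow(9, 8, 29)
  fastpow(9, 8, 29): e is even, compute fastpow(9, 4, 29)
    fastpow(9, 4, 29): e is even, compute fastpow(9, 2, 29)
      fastpow(9, 2, 29): e is even, compute fastpow(9, 1, 29)
        fastpow(9, 1, 29): e is odd, compute fastpow(9, 0, 29)
          fastpow(9, 0, 29) = 1
        (9 * 1) % 29 = 9
      half=9, (9*9) % 29 = 23
    half=23, (23*23) % 29 = 7
  half=7, (7*7) % 29 = 20
half=20, (20*20) % 29 = 23

23


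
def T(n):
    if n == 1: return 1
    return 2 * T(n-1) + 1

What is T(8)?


T(8) = 2 * T(7) + 1
T(7) = 2 * T(6) + 1
T(6) = 2 * T(5) + 1
T(5) = 2 * T(4) + 1
T(4) = 2 * T(3) + 1
T(3) = 2 * T(2) + 1
T(2) = 2 * T(1) + 1
T(1) = 1  (base case)
T(2) = 2 * 1 + 1 = 3
T(3) = 2 * 3 + 1 = 7
T(4) = 2 * 7 + 1 = 15
T(5) = 2 * 15 + 1 = 31
T(6) = 2 * 31 + 1 = 63
T(7) = 2 * 63 + 1 = 127
T(8) = 2 * 127 + 1 = 255

255


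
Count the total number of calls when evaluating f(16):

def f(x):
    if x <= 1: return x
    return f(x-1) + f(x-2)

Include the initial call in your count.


Let C(n) = total calls for f(n)
C(0) = 1, C(1) = 1
C(2) = 1 + C(1) + C(0) = 1 + 1 + 1 = 3
C(3) = 1 + C(2) + C(1) = 1 + 3 + 1 = 5
C(4) = 1 + C(3) + C(2) = 1 + 5 + 3 = 9
C(5) = 1 + C(4) + C(3) = 1 + 9 + 5 = 15
C(6) = 1 + C(5) + C(4) = 1 + 15 + 9 = 25
C(7) = 1 + C(6) + C(5) = 1 + 25 + 15 = 41
C(8) = 1 + C(7) + C(6) = 1 + 41 + 25 = 67
C(9) = 1 + C(8) + C(7) = 1 + 67 + 41 = 109
C(10) = 1 + C(9) + C(8) = 1 + 109 + 67 = 177
C(11) = 1 + C(10) + C(9) = 1 + 177 + 109 = 287
C(12) = 1 + C(11) + C(10) = 1 + 287 + 177 = 465
C(13) = 1 + C(12) + C(11) = 1 + 465 + 287 = 753
C(14) = 1 + C(13) + C(12) = 1 + 753 + 465 = 1219
C(15) = 1 + C(14) + C(13) = 1 + 1219 + 753 = 1973
C(16) = 1 + C(15) + C(14) = 1 + 1973 + 1219 = 3193

3193


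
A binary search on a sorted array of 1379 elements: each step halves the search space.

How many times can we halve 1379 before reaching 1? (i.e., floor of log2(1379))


1379 / 2 = 689
689 / 2 = 344
344 / 2 = 172
172 / 2 = 86
86 / 2 = 43
43 / 2 = 21
21 / 2 = 10
10 / 2 = 5
5 / 2 = 2
2 / 2 = 1
Reached 1 after 10 halvings

10


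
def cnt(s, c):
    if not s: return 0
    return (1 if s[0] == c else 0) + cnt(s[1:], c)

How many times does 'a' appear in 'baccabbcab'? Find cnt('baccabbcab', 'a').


s[0]='b' != 'a' -> 0
s[0]='a' == 'a' -> 1
s[0]='c' != 'a' -> 0
s[0]='c' != 'a' -> 0
s[0]='a' == 'a' -> 1
s[0]='b' != 'a' -> 0
s[0]='b' != 'a' -> 0
s[0]='c' != 'a' -> 0
s[0]='a' == 'a' -> 1
s[0]='b' != 'a' -> 0
Sum: 0 + 1 + 0 + 0 + 1 + 0 + 0 + 0 + 1 + 0 = 3

3


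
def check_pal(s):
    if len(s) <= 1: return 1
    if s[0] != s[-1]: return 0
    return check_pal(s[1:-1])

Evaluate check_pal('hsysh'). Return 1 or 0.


check_pal('hsysh'): s[0]='h' == s[-1]='h' -> check check_pal('sys')
check_pal('sys'): s[0]='s' == s[-1]='s' -> check check_pal('y')
check_pal('y'): len <= 1 -> return 1  (base case)
Result: 1 (palindrome)

1


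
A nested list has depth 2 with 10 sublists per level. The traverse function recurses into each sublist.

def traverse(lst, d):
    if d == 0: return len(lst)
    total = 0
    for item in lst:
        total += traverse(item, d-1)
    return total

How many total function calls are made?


At depth 0 (root): 1 call
At depth 1: each of 1 parents calls traverse on 10 children = 10 calls
At depth 2: each of 10 parents calls traverse on 10 children = 100 calls
Total: 1 + 10 + 100 = 111

111


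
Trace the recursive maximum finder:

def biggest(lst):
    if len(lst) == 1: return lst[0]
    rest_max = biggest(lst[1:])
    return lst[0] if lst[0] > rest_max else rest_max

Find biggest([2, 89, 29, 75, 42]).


biggest([2, 89, 29, 75, 42]): compare 2 with biggest([89, 29, 75, 42])
biggest([89, 29, 75, 42]): compare 89 with biggest([29, 75, 42])
biggest([29, 75, 42]): compare 29 with biggest([75, 42])
biggest([75, 42]): compare 75 with biggest([42])
biggest([42]) = 42  (base case)
Compare 75 with 42 -> 75
Compare 29 with 75 -> 75
Compare 89 with 75 -> 89
Compare 2 with 89 -> 89

89


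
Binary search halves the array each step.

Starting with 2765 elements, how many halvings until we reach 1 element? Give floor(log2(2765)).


2765 / 2 = 1382
1382 / 2 = 691
691 / 2 = 345
345 / 2 = 172
172 / 2 = 86
86 / 2 = 43
43 / 2 = 21
21 / 2 = 10
10 / 2 = 5
5 / 2 = 2
2 / 2 = 1
Reached 1 after 11 halvings

11


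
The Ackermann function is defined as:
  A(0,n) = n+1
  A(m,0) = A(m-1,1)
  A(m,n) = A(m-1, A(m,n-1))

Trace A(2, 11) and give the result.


A(2, 11) = A(1, A(2, 10))
  A(2, 10) = A(1, A(2, 9))
    A(2, 9) = A(1, A(2, 8))
      A(2, 8) = A(1, A(2, 7))
        A(2, 7) = A(1, A(2, 6))
          A(2, 6) = A(1, A(2, 5))
          A(2, 5) = A(1, A(2, 4))
          A(2, 4) = A(1, A(2, 3))
          A(2, 3) = A(1, A(2, 2))
          A(2, 2) = A(1, A(2, 1))
          A(2, 1) = A(1, A(2, 0))
          A(2, 0) = A(1, 1)
          A(1, 1) = A(0, A(1, 0))
          A(1, 0) = A(0, 1)
          A(0, 1) = 2
            = A(0, 2)
          A(0, 2) = 3
            = A(1, 3)
          A(1, 3) = A(0, A(1, 2))
          A(1, 2) = A(0, A(1, 1))
          A(1, 1) = A(0, A(1, 0))
          A(1, 0) = A(0, 1)
          A(0, 1) = 2
            = A(0, 2)
          A(0, 2) = 3
... (trace truncated)
Result: A(2, 11) = 25

25


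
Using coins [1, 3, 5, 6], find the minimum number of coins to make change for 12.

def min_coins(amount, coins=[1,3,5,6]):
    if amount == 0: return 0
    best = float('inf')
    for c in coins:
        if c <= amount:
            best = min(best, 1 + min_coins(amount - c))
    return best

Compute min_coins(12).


Building up with DP:
min_coins(0) = 0
min_coins(1) = min(1+min_coins(0)=1+0=1) = 1
min_coins(2) = min(1+min_coins(1)=1+1=2) = 2
min_coins(3) = min(1+min_coins(2)=1+2=3, 1+min_coins(0)=1+0=1) = 1
min_coins(4) = min(1+min_coins(3)=1+1=2, 1+min_coins(1)=1+1=2) = 2
min_coins(5) = min(1+min_coins(4)=1+2=3, 1+min_coins(2)=1+2=3, 1+min_coins(0)=1+0=1) = 1
min_coins(6) = min(1+min_coins(5)=1+1=2, 1+min_coins(3)=1+1=2, 1+min_coins(1)=1+1=2, 1+min_coins(0)=1+0=1) = 1
min_coins(7) = min(1+min_coins(6)=1+1=2, 1+min_coins(4)=1+2=3, 1+min_coins(2)=1+2=3, 1+min_coins(1)=1+1=2) = 2
min_coins(8) = min(1+min_coins(7)=1+2=3, 1+min_coins(5)=1+1=2, 1+min_coins(3)=1+1=2, 1+min_coins(2)=1+2=3) = 2
min_coins(9) = min(1+min_coins(8)=1+2=3, 1+min_coins(6)=1+1=2, 1+min_coins(4)=1+2=3, 1+min_coins(3)=1+1=2) = 2
min_coins(10) = min(1+min_coins(9)=1+2=3, 1+min_coins(7)=1+2=3, 1+min_coins(5)=1+1=2, 1+min_coins(4)=1+2=3) = 2
min_coins(11) = min(1+min_coins(10)=1+2=3, 1+min_coins(8)=1+2=3, 1+min_coins(6)=1+1=2, 1+min_coins(5)=1+1=2) = 2
min_coins(12) = min(1+min_coins(11)=1+2=3, 1+min_coins(9)=1+2=3, 1+min_coins(7)=1+2=3, 1+min_coins(6)=1+1=2) = 2

2


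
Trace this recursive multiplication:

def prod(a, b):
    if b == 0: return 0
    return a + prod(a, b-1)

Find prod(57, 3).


prod(57, 3) = 57 + prod(57, 2)
prod(57, 2) = 57 + prod(57, 1)
prod(57, 1) = 57 + prod(57, 0)
prod(57, 0) = 0  (base case)
Total: 57 + 57 + 57 + 0 = 171

171


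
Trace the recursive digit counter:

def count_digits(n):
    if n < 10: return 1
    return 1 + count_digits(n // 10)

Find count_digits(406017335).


count_digits(406017335) = 1 + count_digits(40601733)
count_digits(40601733) = 1 + count_digits(4060173)
count_digits(4060173) = 1 + count_digits(406017)
count_digits(406017) = 1 + count_digits(40601)
count_digits(40601) = 1 + count_digits(4060)
count_digits(4060) = 1 + count_digits(406)
count_digits(406) = 1 + count_digits(40)
count_digits(40) = 1 + count_digits(4)
count_digits(4) = 1  (base case: 4 < 10)
Unwinding: 1 + 1 + 1 + 1 + 1 + 1 + 1 + 1 + 1 = 9

9


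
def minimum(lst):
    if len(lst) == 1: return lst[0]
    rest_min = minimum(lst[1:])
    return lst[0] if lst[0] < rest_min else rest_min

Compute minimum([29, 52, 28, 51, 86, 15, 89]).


minimum([29, 52, 28, 51, 86, 15, 89]): compare 29 with minimum([52, 28, 51, 86, 15, 89])
minimum([52, 28, 51, 86, 15, 89]): compare 52 with minimum([28, 51, 86, 15, 89])
minimum([28, 51, 86, 15, 89]): compare 28 with minimum([51, 86, 15, 89])
minimum([51, 86, 15, 89]): compare 51 with minimum([86, 15, 89])
minimum([86, 15, 89]): compare 86 with minimum([15, 89])
minimum([15, 89]): compare 15 with minimum([89])
minimum([89]) = 89  (base case)
Compare 15 with 89 -> 15
Compare 86 with 15 -> 15
Compare 51 with 15 -> 15
Compare 28 with 15 -> 15
Compare 52 with 15 -> 15
Compare 29 with 15 -> 15

15


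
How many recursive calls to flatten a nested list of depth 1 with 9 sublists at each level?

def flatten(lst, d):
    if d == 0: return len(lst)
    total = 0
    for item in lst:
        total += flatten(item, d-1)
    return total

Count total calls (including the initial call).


At depth 0 (root): 1 call
At depth 1: each of 1 parents calls flatten on 9 children = 9 calls
Total: 1 + 9 = 10

10


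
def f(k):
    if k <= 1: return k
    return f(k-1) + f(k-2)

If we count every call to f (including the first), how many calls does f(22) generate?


Let C(n) = total calls for f(n)
C(0) = 1, C(1) = 1
C(2) = 1 + C(1) + C(0) = 1 + 1 + 1 = 3
C(3) = 1 + C(2) + C(1) = 1 + 3 + 1 = 5
C(4) = 1 + C(3) + C(2) = 1 + 5 + 3 = 9
C(5) = 1 + C(4) + C(3) = 1 + 9 + 5 = 15
C(6) = 1 + C(5) + C(4) = 1 + 15 + 9 = 25
C(7) = 1 + C(6) + C(5) = 1 + 25 + 15 = 41
C(8) = 1 + C(7) + C(6) = 1 + 41 + 25 = 67
C(9) = 1 + C(8) + C(7) = 1 + 67 + 41 = 109
C(10) = 1 + C(9) + C(8) = 1 + 109 + 67 = 177
C(11) = 1 + C(10) + C(9) = 1 + 177 + 109 = 287
C(12) = 1 + C(11) + C(10) = 1 + 287 + 177 = 465
C(13) = 1 + C(12) + C(11) = 1 + 465 + 287 = 753
C(14) = 1 + C(13) + C(12) = 1 + 753 + 465 = 1219
C(15) = 1 + C(14) + C(13) = 1 + 1219 + 753 = 1973
C(16) = 1 + C(15) + C(14) = 1 + 1973 + 1219 = 3193
C(17) = 1 + C(16) + C(15) = 1 + 3193 + 1973 = 5167
C(18) = 1 + C(17) + C(16) = 1 + 5167 + 3193 = 8361
C(19) = 1 + C(18) + C(17) = 1 + 8361 + 5167 = 13529
C(20) = 1 + C(19) + C(18) = 1 + 13529 + 8361 = 21891
C(21) = 1 + C(20) + C(19) = 1 + 21891 + 13529 = 35421
C(22) = 1 + C(21) + C(20) = 1 + 35421 + 21891 = 57313

57313


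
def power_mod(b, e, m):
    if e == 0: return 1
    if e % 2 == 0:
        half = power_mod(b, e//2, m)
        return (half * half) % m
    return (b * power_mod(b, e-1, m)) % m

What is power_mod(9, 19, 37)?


power_mod(9, 19, 37): e is odd, compute power_mod(9, 18, 37)
  power_mod(9, 18, 37): e is even, compute power_mod(9, 9, 37)
    power_mod(9, 9, 37): e is odd, compute power_mod(9, 8, 37)
      power_mod(9, 8, 37): e is even, compute power_mod(9, 4, 37)
        power_mod(9, 4, 37): e is even, compute power_mod(9, 2, 37)
          power_mod(9, 2, 37): e is even, compute power_mod(9, 1, 37)
          power_mod(9, 1, 37): e is odd, compute power_mod(9, 0, 37)
          power_mod(9, 0, 37) = 1
          (9 * 1) % 37 = 9
          half=9, (9*9) % 37 = 7
        half=7, (7*7) % 37 = 12
      half=12, (12*12) % 37 = 33
    (9 * 33) % 37 = 1
  half=1, (1*1) % 37 = 1
(9 * 1) % 37 = 9

9


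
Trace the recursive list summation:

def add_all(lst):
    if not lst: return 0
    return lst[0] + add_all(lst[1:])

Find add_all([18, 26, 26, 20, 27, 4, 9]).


add_all([18, 26, 26, 20, 27, 4, 9]) = 18 + add_all([26, 26, 20, 27, 4, 9])
add_all([26, 26, 20, 27, 4, 9]) = 26 + add_all([26, 20, 27, 4, 9])
add_all([26, 20, 27, 4, 9]) = 26 + add_all([20, 27, 4, 9])
add_all([20, 27, 4, 9]) = 20 + add_all([27, 4, 9])
add_all([27, 4, 9]) = 27 + add_all([4, 9])
add_all([4, 9]) = 4 + add_all([9])
add_all([9]) = 9 + add_all([])
add_all([]) = 0  (base case)
Total: 18 + 26 + 26 + 20 + 27 + 4 + 9 + 0 = 130

130


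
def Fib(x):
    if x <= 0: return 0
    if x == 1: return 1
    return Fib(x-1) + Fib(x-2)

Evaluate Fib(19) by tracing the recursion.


Computing Fib(19) bottom-up:
Fib(0) = 0
Fib(1) = 1
Fib(2) = Fib(1) + Fib(0) = 1 + 0 = 1
Fib(3) = Fib(2) + Fib(1) = 1 + 1 = 2
Fib(4) = Fib(3) + Fib(2) = 2 + 1 = 3
Fib(5) = Fib(4) + Fib(3) = 3 + 2 = 5
Fib(6) = Fib(5) + Fib(4) = 5 + 3 = 8
Fib(7) = Fib(6) + Fib(5) = 8 + 5 = 13
Fib(8) = Fib(7) + Fib(6) = 13 + 8 = 21
Fib(9) = Fib(8) + Fib(7) = 21 + 13 = 34
Fib(10) = Fib(9) + Fib(8) = 34 + 21 = 55
Fib(11) = Fib(10) + Fib(9) = 55 + 34 = 89
Fib(12) = Fib(11) + Fib(10) = 89 + 55 = 144
Fib(13) = Fib(12) + Fib(11) = 144 + 89 = 233
Fib(14) = Fib(13) + Fib(12) = 233 + 144 = 377
Fib(15) = Fib(14) + Fib(13) = 377 + 233 = 610
Fib(16) = Fib(15) + Fib(14) = 610 + 377 = 987
Fib(17) = Fib(16) + Fib(15) = 987 + 610 = 1597
Fib(18) = Fib(17) + Fib(16) = 1597 + 987 = 2584
Fib(19) = Fib(18) + Fib(17) = 2584 + 1597 = 4181

4181


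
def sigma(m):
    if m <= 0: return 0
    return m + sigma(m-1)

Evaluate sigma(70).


sigma(70)
= 70 + 69 + 68 + 67 + 66 + 65 + 64 + 63 + 62 + 61 + 60 + 59 + 58 + 57 + 56 + 55 + 54 + 53 + 52 + 51 + 50 + 49 + 48 + 47 + 46 + 45 + 44 + 43 + 42 + 41 + 40 + 39 + 38 + 37 + 36 + 35 + 34 + 33 + 32 + 31 + 30 + 29 + 28 + 27 + 26 + 25 + 24 + 23 + 22 + 21 + 20 + 19 + 18 + 17 + 16 + 15 + 14 + 13 + 12 + 11 + 10 + 9 + 8 + 7 + 6 + 5 + 4 + 3 + 2 + 1 + sigma(0)
= 70 + 69 + 68 + 67 + 66 + 65 + 64 + 63 + 62 + 61 + 60 + 59 + 58 + 57 + 56 + 55 + 54 + 53 + 52 + 51 + 50 + 49 + 48 + 47 + 46 + 45 + 44 + 43 + 42 + 41 + 40 + 39 + 38 + 37 + 36 + 35 + 34 + 33 + 32 + 31 + 30 + 29 + 28 + 27 + 26 + 25 + 24 + 23 + 22 + 21 + 20 + 19 + 18 + 17 + 16 + 15 + 14 + 13 + 12 + 11 + 10 + 9 + 8 + 7 + 6 + 5 + 4 + 3 + 2 + 1 + 0
= 2485

2485


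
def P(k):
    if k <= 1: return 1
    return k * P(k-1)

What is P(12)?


P(12)
= 12 * P(11)
= 12 * 11 * P(10)
= 12 * 11 * 10 * P(9)
= 12 * 11 * 10 * 9 * P(8)
= 12 * 11 * 10 * 9 * 8 * P(7)
= 12 * 11 * 10 * 9 * 8 * 7 * P(6)
= 12 * 11 * 10 * 9 * 8 * 7 * 6 * P(5)
= 12 * 11 * 10 * 9 * 8 * 7 * 6 * 5 * P(4)
= 12 * 11 * 10 * 9 * 8 * 7 * 6 * 5 * 4 * P(3)
= 12 * 11 * 10 * 9 * 8 * 7 * 6 * 5 * 4 * 3 * P(2)
= 12 * 11 * 10 * 9 * 8 * 7 * 6 * 5 * 4 * 3 * 2 * P(1)
= 12 * 11 * 10 * 9 * 8 * 7 * 6 * 5 * 4 * 3 * 2 * 1
= 479001600

479001600


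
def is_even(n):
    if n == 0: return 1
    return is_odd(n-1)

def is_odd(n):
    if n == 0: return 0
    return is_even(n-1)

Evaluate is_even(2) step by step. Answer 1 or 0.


is_even(2) = is_odd(1)
is_odd(1) = is_even(0)
is_even(0) = 1  (base case)
Result: 1

1


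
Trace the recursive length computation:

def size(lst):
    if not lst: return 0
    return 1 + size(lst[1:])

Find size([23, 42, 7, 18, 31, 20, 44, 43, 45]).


size([23, 42, 7, 18, 31, 20, 44, 43, 45]) = 1 + size([42, 7, 18, 31, 20, 44, 43, 45])
size([42, 7, 18, 31, 20, 44, 43, 45]) = 1 + size([7, 18, 31, 20, 44, 43, 45])
size([7, 18, 31, 20, 44, 43, 45]) = 1 + size([18, 31, 20, 44, 43, 45])
size([18, 31, 20, 44, 43, 45]) = 1 + size([31, 20, 44, 43, 45])
size([31, 20, 44, 43, 45]) = 1 + size([20, 44, 43, 45])
size([20, 44, 43, 45]) = 1 + size([44, 43, 45])
size([44, 43, 45]) = 1 + size([43, 45])
size([43, 45]) = 1 + size([45])
size([45]) = 1 + size([])
size([]) = 0  (base case)
Unwinding: 1 + 1 + 1 + 1 + 1 + 1 + 1 + 1 + 1 + 0 = 9

9


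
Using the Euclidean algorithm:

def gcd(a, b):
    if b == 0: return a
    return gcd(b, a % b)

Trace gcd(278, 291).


gcd(278, 291) = gcd(291, 278)
gcd(291, 278) = gcd(278, 13)
gcd(278, 13) = gcd(13, 5)
gcd(13, 5) = gcd(5, 3)
gcd(5, 3) = gcd(3, 2)
gcd(3, 2) = gcd(2, 1)
gcd(2, 1) = gcd(1, 0)
gcd(1, 0) = 1  (base case)

1


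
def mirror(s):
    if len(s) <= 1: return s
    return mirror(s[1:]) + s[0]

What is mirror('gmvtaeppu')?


mirror('gmvtaeppu') = mirror('mvtaeppu') + 'g'
mirror('mvtaeppu') = mirror('vtaeppu') + 'm'
mirror('vtaeppu') = mirror('taeppu') + 'v'
mirror('taeppu') = mirror('aeppu') + 't'
mirror('aeppu') = mirror('eppu') + 'a'
mirror('eppu') = mirror('ppu') + 'e'
mirror('ppu') = mirror('pu') + 'p'
mirror('pu') = mirror('u') + 'p'
mirror('u') = 'u'  (base case)
Concatenating: 'u' + 'p' + 'p' + 'e' + 'a' + 't' + 'v' + 'm' + 'g' = 'uppeatvmg'

uppeatvmg


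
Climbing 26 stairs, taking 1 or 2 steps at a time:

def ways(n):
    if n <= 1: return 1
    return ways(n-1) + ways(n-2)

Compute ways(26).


Building up from base cases:
ways(0) = 1
ways(1) = 1
ways(2) = ways(1) + ways(0) = 1 + 1 = 2
ways(3) = ways(2) + ways(1) = 2 + 1 = 3
ways(4) = ways(3) + ways(2) = 3 + 2 = 5
ways(5) = ways(4) + ways(3) = 5 + 3 = 8
ways(6) = ways(5) + ways(4) = 8 + 5 = 13
ways(7) = ways(6) + ways(5) = 13 + 8 = 21
ways(8) = ways(7) + ways(6) = 21 + 13 = 34
ways(9) = ways(8) + ways(7) = 34 + 21 = 55
ways(10) = ways(9) + ways(8) = 55 + 34 = 89
ways(11) = ways(10) + ways(9) = 89 + 55 = 144
ways(12) = ways(11) + ways(10) = 144 + 89 = 233
ways(13) = ways(12) + ways(11) = 233 + 144 = 377
ways(14) = ways(13) + ways(12) = 377 + 233 = 610
ways(15) = ways(14) + ways(13) = 610 + 377 = 987
ways(16) = ways(15) + ways(14) = 987 + 610 = 1597
ways(17) = ways(16) + ways(15) = 1597 + 987 = 2584
ways(18) = ways(17) + ways(16) = 2584 + 1597 = 4181
ways(19) = ways(18) + ways(17) = 4181 + 2584 = 6765
ways(20) = ways(19) + ways(18) = 6765 + 4181 = 10946
ways(21) = ways(20) + ways(19) = 10946 + 6765 = 17711
ways(22) = ways(21) + ways(20) = 17711 + 10946 = 28657
ways(23) = ways(22) + ways(21) = 28657 + 17711 = 46368
ways(24) = ways(23) + ways(22) = 46368 + 28657 = 75025
ways(25) = ways(24) + ways(23) = 75025 + 46368 = 121393
ways(26) = ways(25) + ways(24) = 121393 + 75025 = 196418

196418


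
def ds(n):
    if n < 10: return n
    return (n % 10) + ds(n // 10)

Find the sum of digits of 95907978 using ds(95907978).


ds(95907978) = 8 + ds(9590797)
ds(9590797) = 7 + ds(959079)
ds(959079) = 9 + ds(95907)
ds(95907) = 7 + ds(9590)
ds(9590) = 0 + ds(959)
ds(959) = 9 + ds(95)
ds(95) = 5 + ds(9)
ds(9) = 9  (base case)
Total: 8 + 7 + 9 + 7 + 0 + 9 + 5 + 9 = 54

54


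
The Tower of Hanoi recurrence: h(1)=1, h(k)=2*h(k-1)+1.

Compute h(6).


h(6) = 2 * h(5) + 1
h(5) = 2 * h(4) + 1
h(4) = 2 * h(3) + 1
h(3) = 2 * h(2) + 1
h(2) = 2 * h(1) + 1
h(1) = 1  (base case)
h(2) = 2 * 1 + 1 = 3
h(3) = 2 * 3 + 1 = 7
h(4) = 2 * 7 + 1 = 15
h(5) = 2 * 15 + 1 = 31
h(6) = 2 * 31 + 1 = 63

63


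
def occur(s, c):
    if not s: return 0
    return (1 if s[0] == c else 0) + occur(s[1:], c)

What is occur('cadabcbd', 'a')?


s[0]='c' != 'a' -> 0
s[0]='a' == 'a' -> 1
s[0]='d' != 'a' -> 0
s[0]='a' == 'a' -> 1
s[0]='b' != 'a' -> 0
s[0]='c' != 'a' -> 0
s[0]='b' != 'a' -> 0
s[0]='d' != 'a' -> 0
Sum: 0 + 1 + 0 + 1 + 0 + 0 + 0 + 0 = 2

2


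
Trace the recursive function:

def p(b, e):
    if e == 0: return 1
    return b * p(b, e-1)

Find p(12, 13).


p(12, 13)
= 12 * p(12, 12)
= 12 * 12 * p(12, 11)
= 12 * 12 * 12 * p(12, 10)
= 12 * 12 * 12 * 12 * p(12, 9)
= 12 * 12 * 12 * 12 * 12 * p(12, 8)
= 12 * 12 * 12 * 12 * 12 * 12 * p(12, 7)
= 12 * 12 * 12 * 12 * 12 * 12 * 12 * p(12, 6)
= 12 * 12 * 12 * 12 * 12 * 12 * 12 * 12 * p(12, 5)
= 12 * 12 * 12 * 12 * 12 * 12 * 12 * 12 * 12 * p(12, 4)
= 12 * 12 * 12 * 12 * 12 * 12 * 12 * 12 * 12 * 12 * p(12, 3)
= 12 * 12 * 12 * 12 * 12 * 12 * 12 * 12 * 12 * 12 * 12 * p(12, 2)
= 12 * 12 * 12 * 12 * 12 * 12 * 12 * 12 * 12 * 12 * 12 * 12 * p(12, 1)
= 12 * 12 * 12 * 12 * 12 * 12 * 12 * 12 * 12 * 12 * 12 * 12 * 12 * p(12, 0)
= 12 * 12 * 12 * 12 * 12 * 12 * 12 * 12 * 12 * 12 * 12 * 12 * 12 * 1
= 106993205379072

106993205379072


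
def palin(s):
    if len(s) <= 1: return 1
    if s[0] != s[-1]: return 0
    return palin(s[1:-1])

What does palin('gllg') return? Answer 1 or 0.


palin('gllg'): s[0]='g' == s[-1]='g' -> check palin('ll')
palin('ll'): s[0]='l' == s[-1]='l' -> check palin('')
palin(''): len <= 1 -> return 1  (base case)
Result: 1 (palindrome)

1


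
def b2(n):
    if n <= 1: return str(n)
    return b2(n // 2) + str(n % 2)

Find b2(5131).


b2(5131) = b2(2565) + '1'
b2(2565) = b2(1282) + '1'
b2(1282) = b2(641) + '0'
b2(641) = b2(320) + '1'
b2(320) = b2(160) + '0'
b2(160) = b2(80) + '0'
b2(80) = b2(40) + '0'
b2(40) = b2(20) + '0'
b2(20) = b2(10) + '0'
b2(10) = b2(5) + '0'
b2(5) = b2(2) + '1'
b2(2) = b2(1) + '0'
b2(1) = '1'  (base case)
Concatenating: '1' + '0' + '1' + '0' + '0' + '0' + '0' + '0' + '0' + '1' + '0' + '1' + '1' = '1010000001011'

1010000001011


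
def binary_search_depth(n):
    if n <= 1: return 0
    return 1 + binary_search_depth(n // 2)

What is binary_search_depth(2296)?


2296 / 2 = 1148
1148 / 2 = 574
574 / 2 = 287
287 / 2 = 143
143 / 2 = 71
71 / 2 = 35
35 / 2 = 17
17 / 2 = 8
8 / 2 = 4
4 / 2 = 2
2 / 2 = 1
Reached 1 after 11 halvings

11


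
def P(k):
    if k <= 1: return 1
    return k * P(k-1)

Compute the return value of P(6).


P(6)
= 6 * P(5)
= 6 * 5 * P(4)
= 6 * 5 * 4 * P(3)
= 6 * 5 * 4 * 3 * P(2)
= 6 * 5 * 4 * 3 * 2 * P(1)
= 6 * 5 * 4 * 3 * 2 * 1
= 720

720


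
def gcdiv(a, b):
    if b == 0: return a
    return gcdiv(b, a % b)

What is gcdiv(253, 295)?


gcdiv(253, 295) = gcdiv(295, 253)
gcdiv(295, 253) = gcdiv(253, 42)
gcdiv(253, 42) = gcdiv(42, 1)
gcdiv(42, 1) = gcdiv(1, 0)
gcdiv(1, 0) = 1  (base case)

1


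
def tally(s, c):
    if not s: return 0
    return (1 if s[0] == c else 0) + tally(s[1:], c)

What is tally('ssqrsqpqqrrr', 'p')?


s[0]='s' != 'p' -> 0
s[0]='s' != 'p' -> 0
s[0]='q' != 'p' -> 0
s[0]='r' != 'p' -> 0
s[0]='s' != 'p' -> 0
s[0]='q' != 'p' -> 0
s[0]='p' == 'p' -> 1
s[0]='q' != 'p' -> 0
s[0]='q' != 'p' -> 0
s[0]='r' != 'p' -> 0
s[0]='r' != 'p' -> 0
s[0]='r' != 'p' -> 0
Sum: 0 + 0 + 0 + 0 + 0 + 0 + 1 + 0 + 0 + 0 + 0 + 0 = 1

1


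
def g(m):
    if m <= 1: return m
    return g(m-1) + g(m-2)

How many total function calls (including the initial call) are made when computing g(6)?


Let C(n) = total calls for g(n)
C(0) = 1, C(1) = 1
C(2) = 1 + C(1) + C(0) = 1 + 1 + 1 = 3
C(3) = 1 + C(2) + C(1) = 1 + 3 + 1 = 5
C(4) = 1 + C(3) + C(2) = 1 + 5 + 3 = 9
C(5) = 1 + C(4) + C(3) = 1 + 9 + 5 = 15
C(6) = 1 + C(5) + C(4) = 1 + 15 + 9 = 25

25


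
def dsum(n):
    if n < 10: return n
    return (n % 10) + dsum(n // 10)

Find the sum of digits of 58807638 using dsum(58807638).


dsum(58807638) = 8 + dsum(5880763)
dsum(5880763) = 3 + dsum(588076)
dsum(588076) = 6 + dsum(58807)
dsum(58807) = 7 + dsum(5880)
dsum(5880) = 0 + dsum(588)
dsum(588) = 8 + dsum(58)
dsum(58) = 8 + dsum(5)
dsum(5) = 5  (base case)
Total: 8 + 3 + 6 + 7 + 0 + 8 + 8 + 5 = 45

45


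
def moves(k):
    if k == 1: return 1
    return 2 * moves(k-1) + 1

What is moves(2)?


moves(2) = 2 * moves(1) + 1
moves(1) = 1  (base case)
moves(2) = 2 * 1 + 1 = 3

3


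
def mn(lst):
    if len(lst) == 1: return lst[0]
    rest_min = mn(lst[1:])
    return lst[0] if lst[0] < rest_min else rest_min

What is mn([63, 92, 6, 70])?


mn([63, 92, 6, 70]): compare 63 with mn([92, 6, 70])
mn([92, 6, 70]): compare 92 with mn([6, 70])
mn([6, 70]): compare 6 with mn([70])
mn([70]) = 70  (base case)
Compare 6 with 70 -> 6
Compare 92 with 6 -> 6
Compare 63 with 6 -> 6

6


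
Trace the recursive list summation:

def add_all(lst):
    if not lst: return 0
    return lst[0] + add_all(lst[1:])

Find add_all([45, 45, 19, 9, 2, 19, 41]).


add_all([45, 45, 19, 9, 2, 19, 41]) = 45 + add_all([45, 19, 9, 2, 19, 41])
add_all([45, 19, 9, 2, 19, 41]) = 45 + add_all([19, 9, 2, 19, 41])
add_all([19, 9, 2, 19, 41]) = 19 + add_all([9, 2, 19, 41])
add_all([9, 2, 19, 41]) = 9 + add_all([2, 19, 41])
add_all([2, 19, 41]) = 2 + add_all([19, 41])
add_all([19, 41]) = 19 + add_all([41])
add_all([41]) = 41 + add_all([])
add_all([]) = 0  (base case)
Total: 45 + 45 + 19 + 9 + 2 + 19 + 41 + 0 = 180

180


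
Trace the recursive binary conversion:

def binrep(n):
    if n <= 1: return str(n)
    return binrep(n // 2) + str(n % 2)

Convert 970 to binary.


binrep(970) = binrep(485) + '0'
binrep(485) = binrep(242) + '1'
binrep(242) = binrep(121) + '0'
binrep(121) = binrep(60) + '1'
binrep(60) = binrep(30) + '0'
binrep(30) = binrep(15) + '0'
binrep(15) = binrep(7) + '1'
binrep(7) = binrep(3) + '1'
binrep(3) = binrep(1) + '1'
binrep(1) = '1'  (base case)
Concatenating: '1' + '1' + '1' + '1' + '0' + '0' + '1' + '0' + '1' + '0' = '1111001010'

1111001010


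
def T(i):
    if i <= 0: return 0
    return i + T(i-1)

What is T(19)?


T(19)
= 19 + 18 + 17 + 16 + 15 + 14 + 13 + 12 + 11 + 10 + 9 + 8 + 7 + 6 + 5 + 4 + 3 + 2 + 1 + T(0)
= 19 + 18 + 17 + 16 + 15 + 14 + 13 + 12 + 11 + 10 + 9 + 8 + 7 + 6 + 5 + 4 + 3 + 2 + 1 + 0
= 190

190


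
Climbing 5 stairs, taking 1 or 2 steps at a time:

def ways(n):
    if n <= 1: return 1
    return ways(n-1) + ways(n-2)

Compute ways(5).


Building up from base cases:
ways(0) = 1
ways(1) = 1
ways(2) = ways(1) + ways(0) = 1 + 1 = 2
ways(3) = ways(2) + ways(1) = 2 + 1 = 3
ways(4) = ways(3) + ways(2) = 3 + 2 = 5
ways(5) = ways(4) + ways(3) = 5 + 3 = 8

8


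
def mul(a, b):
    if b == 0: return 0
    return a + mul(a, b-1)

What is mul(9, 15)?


mul(9, 15) = 9 + mul(9, 14)
mul(9, 14) = 9 + mul(9, 13)
mul(9, 13) = 9 + mul(9, 12)
mul(9, 12) = 9 + mul(9, 11)
mul(9, 11) = 9 + mul(9, 10)
mul(9, 10) = 9 + mul(9, 9)
mul(9, 9) = 9 + mul(9, 8)
mul(9, 8) = 9 + mul(9, 7)
mul(9, 7) = 9 + mul(9, 6)
mul(9, 6) = 9 + mul(9, 5)
mul(9, 5) = 9 + mul(9, 4)
mul(9, 4) = 9 + mul(9, 3)
mul(9, 3) = 9 + mul(9, 2)
mul(9, 2) = 9 + mul(9, 1)
mul(9, 1) = 9 + mul(9, 0)
mul(9, 0) = 0  (base case)
Total: 9 + 9 + 9 + 9 + 9 + 9 + 9 + 9 + 9 + 9 + 9 + 9 + 9 + 9 + 9 + 0 = 135

135


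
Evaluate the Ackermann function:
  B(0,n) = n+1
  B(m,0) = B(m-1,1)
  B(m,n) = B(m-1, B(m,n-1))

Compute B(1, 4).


B(1, 4) = B(0, B(1, 3))
  B(1, 3) = B(0, B(1, 2))
    B(1, 2) = B(0, B(1, 1))
      B(1, 1) = B(0, B(1, 0))
        B(1, 0) = B(0, 1)
          B(0, 1) = 2
        = B(0, 2)
        B(0, 2) = 3
      = B(0, 3)
      B(0, 3) = 4
    = B(0, 4)
    B(0, 4) = 5
  = B(0, 5)
  B(0, 5) = 6
Result: B(1, 4) = 6

6


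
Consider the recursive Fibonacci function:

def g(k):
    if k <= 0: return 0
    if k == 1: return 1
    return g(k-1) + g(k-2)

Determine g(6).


Computing g(6) bottom-up:
g(0) = 0
g(1) = 1
g(2) = g(1) + g(0) = 1 + 0 = 1
g(3) = g(2) + g(1) = 1 + 1 = 2
g(4) = g(3) + g(2) = 2 + 1 = 3
g(5) = g(4) + g(3) = 3 + 2 = 5
g(6) = g(5) + g(4) = 5 + 3 = 8

8


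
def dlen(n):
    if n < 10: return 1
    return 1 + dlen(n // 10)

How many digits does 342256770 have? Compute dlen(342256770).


dlen(342256770) = 1 + dlen(34225677)
dlen(34225677) = 1 + dlen(3422567)
dlen(3422567) = 1 + dlen(342256)
dlen(342256) = 1 + dlen(34225)
dlen(34225) = 1 + dlen(3422)
dlen(3422) = 1 + dlen(342)
dlen(342) = 1 + dlen(34)
dlen(34) = 1 + dlen(3)
dlen(3) = 1  (base case: 3 < 10)
Unwinding: 1 + 1 + 1 + 1 + 1 + 1 + 1 + 1 + 1 = 9

9


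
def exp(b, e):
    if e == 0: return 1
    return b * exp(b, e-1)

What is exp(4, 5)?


exp(4, 5)
= 4 * exp(4, 4)
= 4 * 4 * exp(4, 3)
= 4 * 4 * 4 * exp(4, 2)
= 4 * 4 * 4 * 4 * exp(4, 1)
= 4 * 4 * 4 * 4 * 4 * exp(4, 0)
= 4 * 4 * 4 * 4 * 4 * 1
= 1024

1024


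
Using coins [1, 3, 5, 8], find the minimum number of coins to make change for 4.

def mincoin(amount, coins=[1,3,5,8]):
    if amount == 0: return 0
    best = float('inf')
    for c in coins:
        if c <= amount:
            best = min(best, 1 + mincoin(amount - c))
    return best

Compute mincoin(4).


Building up with DP:
mincoin(0) = 0
mincoin(1) = min(1+mincoin(0)=1+0=1) = 1
mincoin(2) = min(1+mincoin(1)=1+1=2) = 2
mincoin(3) = min(1+mincoin(2)=1+2=3, 1+mincoin(0)=1+0=1) = 1
mincoin(4) = min(1+mincoin(3)=1+1=2, 1+mincoin(1)=1+1=2) = 2

2


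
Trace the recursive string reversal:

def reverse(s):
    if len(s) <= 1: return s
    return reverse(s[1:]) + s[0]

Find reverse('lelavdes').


reverse('lelavdes') = reverse('elavdes') + 'l'
reverse('elavdes') = reverse('lavdes') + 'e'
reverse('lavdes') = reverse('avdes') + 'l'
reverse('avdes') = reverse('vdes') + 'a'
reverse('vdes') = reverse('des') + 'v'
reverse('des') = reverse('es') + 'd'
reverse('es') = reverse('s') + 'e'
reverse('s') = 's'  (base case)
Concatenating: 's' + 'e' + 'd' + 'v' + 'a' + 'l' + 'e' + 'l' = 'sedvalel'

sedvalel


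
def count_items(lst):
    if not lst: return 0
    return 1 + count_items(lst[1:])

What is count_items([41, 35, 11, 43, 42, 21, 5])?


count_items([41, 35, 11, 43, 42, 21, 5]) = 1 + count_items([35, 11, 43, 42, 21, 5])
count_items([35, 11, 43, 42, 21, 5]) = 1 + count_items([11, 43, 42, 21, 5])
count_items([11, 43, 42, 21, 5]) = 1 + count_items([43, 42, 21, 5])
count_items([43, 42, 21, 5]) = 1 + count_items([42, 21, 5])
count_items([42, 21, 5]) = 1 + count_items([21, 5])
count_items([21, 5]) = 1 + count_items([5])
count_items([5]) = 1 + count_items([])
count_items([]) = 0  (base case)
Unwinding: 1 + 1 + 1 + 1 + 1 + 1 + 1 + 0 = 7

7


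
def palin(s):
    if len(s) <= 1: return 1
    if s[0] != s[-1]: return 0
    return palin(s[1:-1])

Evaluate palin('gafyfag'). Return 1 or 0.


palin('gafyfag'): s[0]='g' == s[-1]='g' -> check palin('afyfa')
palin('afyfa'): s[0]='a' == s[-1]='a' -> check palin('fyf')
palin('fyf'): s[0]='f' == s[-1]='f' -> check palin('y')
palin('y'): len <= 1 -> return 1  (base case)
Result: 1 (palindrome)

1
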